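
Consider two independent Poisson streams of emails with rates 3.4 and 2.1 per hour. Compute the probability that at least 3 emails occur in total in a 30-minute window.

0.5185

Independent Poisson processes superpose: combined rate λ = 3.4 + 2.1 = 5.5 per hour.
Over the interval, μ = 5.5 × 0.5 = 2.75 (a 30-minute window = 0.5 hours).
P(N ≥ 3) = 1 − P(N ≤ 2) ≈ 0.5185.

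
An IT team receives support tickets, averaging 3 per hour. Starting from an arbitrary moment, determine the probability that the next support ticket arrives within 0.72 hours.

0.8847

Inter-arrival times are exponential with rate λ = 3 per hour.
P(T ≤ 0.72) = 1 − e^(−λt) = 1 − e^(−3 × 0.72) = 1 − e^(−2.16) ≈ 0.8847.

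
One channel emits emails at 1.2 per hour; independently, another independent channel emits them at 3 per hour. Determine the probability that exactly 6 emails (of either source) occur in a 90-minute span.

Independent Poisson processes superpose: combined rate λ = 1.2 + 3 = 4.2 per hour.
Over the interval, μ = 4.2 × 1.5 = 6.3 (a 90-minute span = 1.5 hours).
P(N = 6) = e^(−6.3) · 6.3^6/6! ≈ 0.1595.

0.1595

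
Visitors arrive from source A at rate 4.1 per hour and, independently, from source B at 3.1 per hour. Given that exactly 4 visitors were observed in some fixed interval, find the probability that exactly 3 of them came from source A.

0.3180

Given the total, each event is independently from source A with probability p = λ_A/(λ_A+λ_B) = 4.1/7.2 ≈ 0.5694.
So K ~ Binomial(4, 4.1/7.2): P(K = 3) = C(4,3) · (4.1/7.2)^3 · (3.1/7.2)^1 ≈ 0.3180.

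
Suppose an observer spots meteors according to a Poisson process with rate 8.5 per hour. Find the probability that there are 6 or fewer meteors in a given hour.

0.2562

With mean μ = 8.5 per hour,
P(N ≤ 6) = Σ_{j=0}^{6} e^(−μ) μ^j/j! ≈ 0.2562.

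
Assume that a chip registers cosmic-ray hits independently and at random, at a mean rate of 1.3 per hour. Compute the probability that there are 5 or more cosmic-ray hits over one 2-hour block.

0.1226

Over the interval, μ = 1.3 × 2 = 2.6 (a 2-hour block = 2 hours).
P(N ≥ 5) = 1 − P(N ≤ 4) = 1 − Σ_{j=0}^{4} e^(−μ) μ^j/j! ≈ 0.1226.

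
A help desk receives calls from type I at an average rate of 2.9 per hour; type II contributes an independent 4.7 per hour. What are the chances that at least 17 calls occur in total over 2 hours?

0.3552

Independent Poisson processes superpose: combined rate λ = 2.9 + 4.7 = 7.6 per hour.
Over the interval, μ = 7.6 × 2 = 15.2 (2 hours).
P(N ≥ 17) = 1 − P(N ≤ 16) ≈ 0.3552.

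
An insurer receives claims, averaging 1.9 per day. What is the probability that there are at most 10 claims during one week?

0.2268

Over the interval, μ = 1.9 × 7 = 13.3 (a week = 7 days).
P(N ≤ 10) = Σ_{j=0}^{10} e^(−μ) μ^j/j! ≈ 0.2268.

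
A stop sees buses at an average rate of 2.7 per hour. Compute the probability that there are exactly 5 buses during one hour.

With mean μ = 2.7 per hour,
P(N = 5) = e^(−μ) μ^5/5! = e^(−2.7) · 2.7^5/120 ≈ 0.0804.

0.0804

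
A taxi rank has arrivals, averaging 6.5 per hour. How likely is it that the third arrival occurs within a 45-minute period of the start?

0.8644

Over the interval, μ = 6.5 × 0.75 = 4.875 (a 45-minute period = 0.75 hours).
The third arrival falls in the interval iff at least 3 events occur there: P(S_3 ≤ t) = P(N ≥ 3) = 1 − P(N ≤ 2) ≈ 0.8644.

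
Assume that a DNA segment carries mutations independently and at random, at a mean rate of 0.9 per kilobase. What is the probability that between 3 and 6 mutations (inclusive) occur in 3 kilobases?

Over the interval, μ = 0.9 × 3 = 2.7 (3 kilobases).
P(3 ≤ N ≤ 6) = Σ_{j=3}^{6} e^(−2.7) · 2.7^j/j! ≈ 0.4858.

0.4858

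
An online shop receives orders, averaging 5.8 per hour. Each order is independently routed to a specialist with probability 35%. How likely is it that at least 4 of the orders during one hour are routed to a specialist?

0.1483

Thinning: the orders that are routed to a specialist themselves form a Poisson process with rate 0.35 × 5.8 = 2.03 per hour.
So μ = 2.03.
P(N ≥ 4) = 1 − P(N ≤ 3) ≈ 0.1483.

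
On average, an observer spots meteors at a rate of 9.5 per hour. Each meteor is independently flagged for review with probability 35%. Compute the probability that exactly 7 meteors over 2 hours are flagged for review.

Thinning: the meteors that are flagged for review themselves form a Poisson process with rate 0.35 × 9.5 = 3.325 per hour.
Over the interval, μ = 3.325 × 2 = 6.65 (2 hours).
P(N = 7) = e^(−6.65) · 6.65^7/7! ≈ 0.1477.

0.1477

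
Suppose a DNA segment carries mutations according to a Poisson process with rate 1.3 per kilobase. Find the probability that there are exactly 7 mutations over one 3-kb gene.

Over the interval, μ = 1.3 × 3 = 3.9 (a 3-kb gene = 3 kilobases).
P(N = 7) = e^(−μ) μ^7/7! = e^(−3.9) · 3.9^7/5040 ≈ 0.0551.

0.0551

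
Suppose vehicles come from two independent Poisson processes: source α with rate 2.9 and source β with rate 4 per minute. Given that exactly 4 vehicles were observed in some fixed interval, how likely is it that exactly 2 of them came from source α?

Given the total, each event is independently from source α with probability p = λ_α/(λ_α+λ_β) = 2.9/6.9 ≈ 0.4203.
So K ~ Binomial(4, 2.9/6.9): P(K = 2) = C(4,2) · (2.9/6.9)^2 · (4/6.9)^2 ≈ 0.3562.

0.3562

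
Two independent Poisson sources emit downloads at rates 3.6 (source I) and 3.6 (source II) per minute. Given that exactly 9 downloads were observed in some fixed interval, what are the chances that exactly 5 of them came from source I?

Given the total, each event is independently from source I with probability p = λ_I/(λ_I+λ_II) = 3.6/7.2 = 0.5000.
So K ~ Binomial(9, 3.6/7.2): P(K = 5) = C(9,5) · (3.6/7.2)^5 · (3.6/7.2)^4 ≈ 0.2461.

0.2461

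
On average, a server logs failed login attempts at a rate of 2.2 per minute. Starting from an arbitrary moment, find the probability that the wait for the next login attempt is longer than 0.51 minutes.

0.3256

The wait for the next event is exponential with rate λ = 2.2 per minute.
P(T > 0.51) = e^(−λt) = e^(−2.2 × 0.51) = e^(−1.122) ≈ 0.3256.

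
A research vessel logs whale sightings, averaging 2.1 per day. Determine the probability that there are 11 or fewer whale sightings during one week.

0.2054

Over the interval, μ = 2.1 × 7 = 14.7 (a week = 7 days).
P(N ≤ 11) = Σ_{j=0}^{11} e^(−μ) μ^j/j! ≈ 0.2054.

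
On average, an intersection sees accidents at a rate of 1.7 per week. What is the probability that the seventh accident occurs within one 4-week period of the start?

0.5201

Over the interval, μ = 1.7 × 4 = 6.8 (a 4-week period = 4 weeks).
The seventh arrival falls in the interval iff at least 7 events occur there: P(S_7 ≤ t) = P(N ≥ 7) = 1 − P(N ≤ 6) ≈ 0.5201.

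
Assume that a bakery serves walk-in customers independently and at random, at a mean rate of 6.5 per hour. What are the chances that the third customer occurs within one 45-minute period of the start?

Over the interval, μ = 6.5 × 0.75 = 4.875 (a 45-minute period = 0.75 hours).
The third arrival falls in the interval iff at least 3 events occur there: P(S_3 ≤ t) = P(N ≥ 3) = 1 − P(N ≤ 2) ≈ 0.8644.

0.8644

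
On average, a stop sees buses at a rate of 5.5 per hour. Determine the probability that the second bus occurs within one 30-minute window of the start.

0.7603

Over the interval, μ = 5.5 × 0.5 = 2.75 (a 30-minute window = 0.5 hours).
The second arrival falls in the interval iff at least 2 events occur there: P(S_2 ≤ t) = P(N ≥ 2) = 1 − P(N ≤ 1) ≈ 0.7603.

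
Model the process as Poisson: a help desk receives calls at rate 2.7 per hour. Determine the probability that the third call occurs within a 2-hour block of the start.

0.9052

Over the interval, μ = 2.7 × 2 = 5.4 (a 2-hour block = 2 hours).
The third arrival falls in the interval iff at least 3 events occur there: P(S_3 ≤ t) = P(N ≥ 3) = 1 − P(N ≤ 2) ≈ 0.9052.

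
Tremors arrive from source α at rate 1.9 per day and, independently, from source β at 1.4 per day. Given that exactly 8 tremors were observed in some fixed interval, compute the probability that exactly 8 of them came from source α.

0.0121

Given the total, each event is independently from source α with probability p = λ_α/(λ_α+λ_β) = 1.9/3.3 ≈ 0.5758.
So K ~ Binomial(8, 1.9/3.3): P(K = 8) = C(8,8) · (1.9/3.3)^8 · (1.4/3.3)^0 ≈ 0.0121.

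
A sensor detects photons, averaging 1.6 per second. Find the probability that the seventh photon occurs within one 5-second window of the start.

Over the interval, μ = 1.6 × 5 = 8 (a 5-second window = 5 seconds).
The seventh arrival falls in the interval iff at least 7 events occur there: P(S_7 ≤ t) = P(N ≥ 7) = 1 − P(N ≤ 6) ≈ 0.6866.

0.6866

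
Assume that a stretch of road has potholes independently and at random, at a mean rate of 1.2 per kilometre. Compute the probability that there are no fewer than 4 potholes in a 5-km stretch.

0.8488

Over the interval, μ = 1.2 × 5 = 6 (a 5-km stretch = 5 kilometres).
P(N ≥ 4) = 1 − P(N ≤ 3) = 1 − Σ_{j=0}^{3} e^(−μ) μ^j/j! ≈ 0.8488.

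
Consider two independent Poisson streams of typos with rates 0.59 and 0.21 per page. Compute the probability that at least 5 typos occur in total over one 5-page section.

0.3712

Independent Poisson processes superpose: combined rate λ = 0.59 + 0.21 = 0.8 per page.
Over the interval, μ = 0.8 × 5 = 4 (a 5-page section = 5 pages).
P(N ≥ 5) = 1 − P(N ≤ 4) ≈ 0.3712.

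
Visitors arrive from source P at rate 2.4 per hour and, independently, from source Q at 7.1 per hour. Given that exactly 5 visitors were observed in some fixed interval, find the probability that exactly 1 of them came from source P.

0.3941

Given the total, each event is independently from source P with probability p = λ_P/(λ_P+λ_Q) = 2.4/9.5 ≈ 0.2526.
So K ~ Binomial(5, 2.4/9.5): P(K = 1) = C(5,1) · (2.4/9.5)^1 · (7.1/9.5)^4 ≈ 0.3941.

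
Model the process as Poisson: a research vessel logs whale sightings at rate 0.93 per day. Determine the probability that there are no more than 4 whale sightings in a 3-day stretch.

0.8492

Over the interval, μ = 0.93 × 3 = 2.79 (a 3-day stretch = 3 days).
P(N ≤ 4) = Σ_{j=0}^{4} e^(−μ) μ^j/j! ≈ 0.8492.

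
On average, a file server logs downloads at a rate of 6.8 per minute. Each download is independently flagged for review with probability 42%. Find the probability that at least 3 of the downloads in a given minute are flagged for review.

0.5438

Thinning: the downloads that are flagged for review themselves form a Poisson process with rate 0.42 × 6.8 = 2.856 per minute.
So μ = 2.856.
P(N ≥ 3) = 1 − P(N ≤ 2) ≈ 0.5438.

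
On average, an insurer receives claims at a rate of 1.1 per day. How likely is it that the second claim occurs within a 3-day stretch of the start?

Over the interval, μ = 1.1 × 3 = 3.3 (a 3-day stretch = 3 days).
The second arrival falls in the interval iff at least 2 events occur there: P(S_2 ≤ t) = P(N ≥ 2) = 1 − P(N ≤ 1) ≈ 0.8414.

0.8414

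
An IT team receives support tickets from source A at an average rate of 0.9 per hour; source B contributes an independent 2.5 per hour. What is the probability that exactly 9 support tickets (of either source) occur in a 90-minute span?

Independent Poisson processes superpose: combined rate λ = 0.9 + 2.5 = 3.4 per hour.
Over the interval, μ = 3.4 × 1.5 = 5.1 (a 90-minute span = 1.5 hours).
P(N = 9) = e^(−5.1) · 5.1^9/9! ≈ 0.0392.

0.0392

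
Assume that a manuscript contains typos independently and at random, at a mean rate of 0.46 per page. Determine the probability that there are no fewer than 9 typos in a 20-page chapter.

Over the interval, μ = 0.46 × 20 = 9.2 (a 20-page chapter = 20 pages).
P(N ≥ 9) = 1 − P(N ≤ 8) = 1 − Σ_{j=0}^{8} e^(−μ) μ^j/j! ≈ 0.5704.

0.5704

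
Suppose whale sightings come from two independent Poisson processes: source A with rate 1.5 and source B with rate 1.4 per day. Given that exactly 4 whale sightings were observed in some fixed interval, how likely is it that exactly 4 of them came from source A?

Given the total, each event is independently from source A with probability p = λ_A/(λ_A+λ_B) = 1.5/2.9 ≈ 0.5172.
So K ~ Binomial(4, 1.5/2.9): P(K = 4) = C(4,4) · (1.5/2.9)^4 · (1.4/2.9)^0 ≈ 0.0716.

0.0716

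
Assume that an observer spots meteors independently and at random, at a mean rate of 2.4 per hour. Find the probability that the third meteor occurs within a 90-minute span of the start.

Over the interval, μ = 2.4 × 1.5 = 3.6 (a 90-minute span = 1.5 hours).
The third arrival falls in the interval iff at least 3 events occur there: P(S_3 ≤ t) = P(N ≥ 3) = 1 − P(N ≤ 2) ≈ 0.6973.

0.6973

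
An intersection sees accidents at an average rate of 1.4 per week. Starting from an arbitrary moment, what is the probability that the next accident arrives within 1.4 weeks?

Inter-arrival times are exponential with rate λ = 1.4 per week.
P(T ≤ 1.4) = 1 − e^(−λt) = 1 − e^(−1.4 × 1.4) = 1 − e^(−1.96) ≈ 0.8591.

0.8591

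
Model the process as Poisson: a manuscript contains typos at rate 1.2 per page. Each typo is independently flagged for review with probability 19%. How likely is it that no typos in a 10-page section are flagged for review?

Thinning: the typos that are flagged for review themselves form a Poisson process with rate 0.19 × 1.2 = 0.228 per page.
Over the interval, μ = 0.228 × 10 = 2.28 (a 10-page section = 10 pages).
P(N = 0) = e^(−2.28) · 2.28^0/0! ≈ 0.1023.

0.1023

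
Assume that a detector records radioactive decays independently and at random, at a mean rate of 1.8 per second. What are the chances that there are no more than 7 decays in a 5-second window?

0.3239

Over the interval, μ = 1.8 × 5 = 9 (a 5-second window = 5 seconds).
P(N ≤ 7) = Σ_{j=0}^{7} e^(−μ) μ^j/j! ≈ 0.3239.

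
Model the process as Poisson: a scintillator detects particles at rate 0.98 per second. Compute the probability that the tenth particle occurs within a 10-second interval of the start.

Over the interval, μ = 0.98 × 10 = 9.8 (a 10-second interval = 10 seconds).
The tenth arrival falls in the interval iff at least 10 events occur there: P(S_10 ≤ t) = P(N ≥ 10) = 1 − P(N ≤ 9) ≈ 0.5168.

0.5168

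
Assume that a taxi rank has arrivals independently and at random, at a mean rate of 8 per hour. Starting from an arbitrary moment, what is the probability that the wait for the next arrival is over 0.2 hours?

The wait for the next event is exponential with rate λ = 8 per hour.
P(T > 0.2) = e^(−λt) = e^(−8 × 0.2) = e^(−1.6) ≈ 0.2019.

0.2019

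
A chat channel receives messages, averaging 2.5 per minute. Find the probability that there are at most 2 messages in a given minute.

With mean μ = 2.5 per minute,
P(N ≤ 2) = Σ_{j=0}^{2} e^(−μ) μ^j/j! ≈ 0.5438.

0.5438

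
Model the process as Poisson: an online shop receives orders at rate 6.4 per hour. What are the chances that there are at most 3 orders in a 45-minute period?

Over the interval, μ = 6.4 × 0.75 = 4.8 (a 45-minute period = 0.75 hours).
P(N ≤ 3) = Σ_{j=0}^{3} e^(−μ) μ^j/j! ≈ 0.2942.

0.2942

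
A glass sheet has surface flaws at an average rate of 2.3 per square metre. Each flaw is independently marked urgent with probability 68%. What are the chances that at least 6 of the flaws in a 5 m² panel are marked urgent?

Thinning: the flaws that are marked urgent themselves form a Poisson process with rate 0.68 × 2.3 = 1.564 per square metre.
Over the interval, μ = 1.564 × 5 = 7.82 (a 5 m² panel = 5 square metres).
P(N ≥ 6) = 1 − P(N ≤ 5) ≈ 0.7917.

0.7917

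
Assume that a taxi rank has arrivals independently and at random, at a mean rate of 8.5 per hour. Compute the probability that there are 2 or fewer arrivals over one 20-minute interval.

0.4615

Over the interval, μ = 8.5 × 1/3 ≈ 2.83333 (a 20-minute interval = 1/3 hours).
P(N ≤ 2) = Σ_{j=0}^{2} e^(−μ) μ^j/j! ≈ 0.4615.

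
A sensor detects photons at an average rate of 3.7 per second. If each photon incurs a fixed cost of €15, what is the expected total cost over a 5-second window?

€277.5

E[N] = 3.7 × 5 = 18.5 (a 5-second window = 5 seconds); E[cost] = 18.5 × €15 = €277.5.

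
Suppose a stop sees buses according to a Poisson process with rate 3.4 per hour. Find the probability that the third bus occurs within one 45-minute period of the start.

Over the interval, μ = 3.4 × 0.75 = 2.55 (a 45-minute period = 0.75 hours).
The third arrival falls in the interval iff at least 3 events occur there: P(S_3 ≤ t) = P(N ≥ 3) = 1 − P(N ≤ 2) ≈ 0.4689.

0.4689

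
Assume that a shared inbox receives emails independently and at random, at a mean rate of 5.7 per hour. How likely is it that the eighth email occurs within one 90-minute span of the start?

0.6208

Over the interval, μ = 5.7 × 1.5 = 8.55 (a 90-minute span = 1.5 hours).
The eighth arrival falls in the interval iff at least 8 events occur there: P(S_8 ≤ t) = P(N ≥ 8) = 1 − P(N ≤ 7) ≈ 0.6208.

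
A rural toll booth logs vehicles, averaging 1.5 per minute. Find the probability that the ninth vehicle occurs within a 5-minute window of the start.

Over the interval, μ = 1.5 × 5 = 7.5 (a 5-minute window = 5 minutes).
The ninth arrival falls in the interval iff at least 9 events occur there: P(S_9 ≤ t) = P(N ≥ 9) = 1 − P(N ≤ 8) ≈ 0.3380.

0.3380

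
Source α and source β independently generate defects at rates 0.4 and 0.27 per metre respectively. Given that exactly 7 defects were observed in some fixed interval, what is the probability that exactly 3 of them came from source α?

Given the total, each event is independently from source α with probability p = λ_α/(λ_α+λ_β) = 0.4/0.67 ≈ 0.5970.
So K ~ Binomial(7, 0.4/0.67): P(K = 3) = C(7,3) · (0.4/0.67)^3 · (0.27/0.67)^4 ≈ 0.1964.

0.1964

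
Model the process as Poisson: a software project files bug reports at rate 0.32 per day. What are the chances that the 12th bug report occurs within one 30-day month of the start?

Over the interval, μ = 0.32 × 30 = 9.6 (a 30-day month = 30 days).
The 12th arrival falls in the interval iff at least 12 events occur there: P(S_12 ≤ t) = P(N ≥ 12) = 1 − P(N ≤ 11) ≈ 0.2588.

0.2588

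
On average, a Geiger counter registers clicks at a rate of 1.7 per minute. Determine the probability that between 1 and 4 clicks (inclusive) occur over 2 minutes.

0.7108

Over the interval, μ = 1.7 × 2 = 3.4 (2 minutes).
P(1 ≤ N ≤ 4) = Σ_{j=1}^{4} e^(−3.4) · 3.4^j/j! ≈ 0.7108.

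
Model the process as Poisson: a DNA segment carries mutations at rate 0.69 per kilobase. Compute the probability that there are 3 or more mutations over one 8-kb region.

0.9129

Over the interval, μ = 0.69 × 8 = 5.52 (an 8-kb region = 8 kilobases).
P(N ≥ 3) = 1 − P(N ≤ 2) = 1 − Σ_{j=0}^{2} e^(−μ) μ^j/j! ≈ 0.9129.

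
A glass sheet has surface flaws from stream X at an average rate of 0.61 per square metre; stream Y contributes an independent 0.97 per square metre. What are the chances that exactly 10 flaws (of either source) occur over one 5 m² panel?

Independent Poisson processes superpose: combined rate λ = 0.61 + 0.97 = 1.58 per square metre.
Over the interval, μ = 1.58 × 5 = 7.9 (a 5 m² panel = 5 square metres).
P(N = 10) = e^(−7.9) · 7.9^10/10! ≈ 0.0967.

0.0967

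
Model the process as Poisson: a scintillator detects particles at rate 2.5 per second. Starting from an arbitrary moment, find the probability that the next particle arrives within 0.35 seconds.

0.5831

Inter-arrival times are exponential with rate λ = 2.5 per second.
P(T ≤ 0.35) = 1 − e^(−λt) = 1 − e^(−2.5 × 0.35) = 1 − e^(−0.875) ≈ 0.5831.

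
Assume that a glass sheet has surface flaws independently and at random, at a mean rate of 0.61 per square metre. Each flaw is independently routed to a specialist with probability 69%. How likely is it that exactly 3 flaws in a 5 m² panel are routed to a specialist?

0.1894

Thinning: the flaws that are routed to a specialist themselves form a Poisson process with rate 0.69 × 0.61 = 0.4209 per square metre.
Over the interval, μ = 0.4209 × 5 = 2.1045 (a 5 m² panel = 5 square metres).
P(N = 3) = e^(−2.1045) · 2.1045^3/3! ≈ 0.1894.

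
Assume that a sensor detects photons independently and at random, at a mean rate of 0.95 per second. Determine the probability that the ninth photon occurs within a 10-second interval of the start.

Over the interval, μ = 0.95 × 10 = 9.5 (a 10-second interval = 10 seconds).
The ninth arrival falls in the interval iff at least 9 events occur there: P(S_9 ≤ t) = P(N ≥ 9) = 1 − P(N ≤ 8) ≈ 0.6082.

0.6082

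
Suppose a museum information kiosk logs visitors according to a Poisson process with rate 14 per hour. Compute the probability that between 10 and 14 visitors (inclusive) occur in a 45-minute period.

Over the interval, μ = 14 × 0.75 = 10.5 (a 45-minute period = 0.75 hours).
P(10 ≤ N ≤ 14) = Σ_{j=10}^{14} e^(−10.5) · 10.5^j/j! ≈ 0.4908.

0.4908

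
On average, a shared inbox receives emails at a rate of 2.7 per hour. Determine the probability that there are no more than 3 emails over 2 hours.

Over the interval, μ = 2.7 × 2 = 5.4 (2 hours).
P(N ≤ 3) = Σ_{j=0}^{3} e^(−μ) μ^j/j! ≈ 0.2133.

0.2133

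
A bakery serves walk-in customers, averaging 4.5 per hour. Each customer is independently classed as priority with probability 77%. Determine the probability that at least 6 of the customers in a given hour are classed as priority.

0.1378

Thinning: the customers that are classed as priority themselves form a Poisson process with rate 0.77 × 4.5 = 3.465 per hour.
So μ = 3.465.
P(N ≥ 6) = 1 − P(N ≤ 5) ≈ 0.1378.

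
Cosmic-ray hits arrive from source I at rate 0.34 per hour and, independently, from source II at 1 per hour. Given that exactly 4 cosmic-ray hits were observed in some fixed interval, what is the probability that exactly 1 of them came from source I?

0.4218

Given the total, each event is independently from source I with probability p = λ_I/(λ_I+λ_II) = 0.34/1.34 ≈ 0.2537.
So K ~ Binomial(4, 0.34/1.34): P(K = 1) = C(4,1) · (0.34/1.34)^1 · (1/1.34)^3 ≈ 0.4218.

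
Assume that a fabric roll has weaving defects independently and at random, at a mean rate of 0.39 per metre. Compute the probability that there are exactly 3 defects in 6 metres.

Over the interval, μ = 0.39 × 6 = 2.34 (6 metres).
P(N = 3) = e^(−μ) μ^3/3! = e^(−2.34) · 2.34^3/6 ≈ 0.2057.

0.2057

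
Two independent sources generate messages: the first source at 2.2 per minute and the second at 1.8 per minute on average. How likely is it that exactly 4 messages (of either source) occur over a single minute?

Independent Poisson processes superpose: combined rate λ = 2.2 + 1.8 = 4 per minute.
So μ = 4.
P(N = 4) = e^(−4) · 4^4/4! ≈ 0.1954.

0.1954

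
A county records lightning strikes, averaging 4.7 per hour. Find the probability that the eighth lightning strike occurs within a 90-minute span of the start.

0.4087

Over the interval, μ = 4.7 × 1.5 = 7.05 (a 90-minute span = 1.5 hours).
The eighth arrival falls in the interval iff at least 8 events occur there: P(S_8 ≤ t) = P(N ≥ 8) = 1 − P(N ≤ 7) ≈ 0.4087.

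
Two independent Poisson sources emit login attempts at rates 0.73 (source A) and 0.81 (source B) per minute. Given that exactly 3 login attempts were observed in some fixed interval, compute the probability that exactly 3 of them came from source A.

0.1065

Given the total, each event is independently from source A with probability p = λ_A/(λ_A+λ_B) = 0.73/1.54 ≈ 0.4740.
So K ~ Binomial(3, 0.73/1.54): P(K = 3) = C(3,3) · (0.73/1.54)^3 · (0.81/1.54)^0 ≈ 0.1065.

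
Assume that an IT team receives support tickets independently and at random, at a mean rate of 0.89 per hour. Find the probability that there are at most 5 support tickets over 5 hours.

0.7114

Over the interval, μ = 0.89 × 5 = 4.45 (5 hours).
P(N ≤ 5) = Σ_{j=0}^{5} e^(−μ) μ^j/j! ≈ 0.7114.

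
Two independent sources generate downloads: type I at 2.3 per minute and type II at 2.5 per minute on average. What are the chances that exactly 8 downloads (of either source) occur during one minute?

Independent Poisson processes superpose: combined rate λ = 2.3 + 2.5 = 4.8 per minute.
So μ = 4.8.
P(N = 8) = e^(−4.8) · 4.8^8/8! ≈ 0.0575.

0.0575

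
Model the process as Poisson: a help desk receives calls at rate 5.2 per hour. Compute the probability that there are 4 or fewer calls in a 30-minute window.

Over the interval, μ = 5.2 × 0.5 = 2.6 (a 30-minute window = 0.5 hours).
P(N ≤ 4) = Σ_{j=0}^{4} e^(−μ) μ^j/j! ≈ 0.8774.

0.8774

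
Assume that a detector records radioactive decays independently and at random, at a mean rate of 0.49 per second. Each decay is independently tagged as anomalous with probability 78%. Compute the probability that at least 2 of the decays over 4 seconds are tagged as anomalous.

0.4518

Thinning: the decays that are tagged as anomalous themselves form a Poisson process with rate 0.78 × 0.49 = 0.3822 per second.
Over the interval, μ = 0.3822 × 4 = 1.5288 (4 seconds).
P(N ≥ 2) = 1 − P(N ≤ 1) ≈ 0.4518.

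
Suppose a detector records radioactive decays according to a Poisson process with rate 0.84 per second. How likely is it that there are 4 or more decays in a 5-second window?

Over the interval, μ = 0.84 × 5 = 4.2 (a 5-second window = 5 seconds).
P(N ≥ 4) = 1 − P(N ≤ 3) = 1 − Σ_{j=0}^{3} e^(−μ) μ^j/j! ≈ 0.6046.

0.6046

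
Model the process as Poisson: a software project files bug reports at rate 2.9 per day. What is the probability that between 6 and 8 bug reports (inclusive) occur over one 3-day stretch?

0.3606

Over the interval, μ = 2.9 × 3 = 8.7 (a 3-day stretch = 3 days).
P(6 ≤ N ≤ 8) = Σ_{j=6}^{8} e^(−8.7) · 8.7^j/j! ≈ 0.3606.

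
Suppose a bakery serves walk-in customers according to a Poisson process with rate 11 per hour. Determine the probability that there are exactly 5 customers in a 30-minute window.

Over the interval, μ = 11 × 0.5 = 5.5 (a 30-minute window = 0.5 hours).
P(N = 5) = e^(−μ) μ^5/5! = e^(−5.5) · 5.5^5/120 ≈ 0.1714.

0.1714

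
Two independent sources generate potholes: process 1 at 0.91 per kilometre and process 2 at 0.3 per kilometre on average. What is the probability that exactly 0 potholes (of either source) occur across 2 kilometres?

0.0889

Independent Poisson processes superpose: combined rate λ = 0.91 + 0.3 = 1.21 per kilometre.
Over the interval, μ = 1.21 × 2 = 2.42 (2 kilometres).
P(N = 0) = e^(−2.42) · 2.42^0/0! ≈ 0.0889.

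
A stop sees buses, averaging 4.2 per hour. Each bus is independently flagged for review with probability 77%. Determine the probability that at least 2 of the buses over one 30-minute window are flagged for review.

Thinning: the buses that are flagged for review themselves form a Poisson process with rate 0.77 × 4.2 = 3.234 per hour.
Over the interval, μ = 3.234 × 0.5 = 1.617 (a 30-minute window = 0.5 hours).
P(N ≥ 2) = 1 − P(N ≤ 1) ≈ 0.4805.

0.4805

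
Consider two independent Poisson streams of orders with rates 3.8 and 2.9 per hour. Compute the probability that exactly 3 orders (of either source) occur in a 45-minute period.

0.1390

Independent Poisson processes superpose: combined rate λ = 3.8 + 2.9 = 6.7 per hour.
Over the interval, μ = 6.7 × 0.75 = 5.025 (a 45-minute period = 0.75 hours).
P(N = 3) = e^(−5.025) · 5.025^3/3! ≈ 0.1390.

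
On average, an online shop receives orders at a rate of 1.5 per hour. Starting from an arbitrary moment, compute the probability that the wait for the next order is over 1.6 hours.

0.0907

The wait for the next event is exponential with rate λ = 1.5 per hour.
P(T > 1.6) = e^(−λt) = e^(−1.5 × 1.6) = e^(−2.4) ≈ 0.0907.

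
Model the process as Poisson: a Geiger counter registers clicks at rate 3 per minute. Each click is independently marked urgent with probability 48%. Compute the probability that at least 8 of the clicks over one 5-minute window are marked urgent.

Thinning: the clicks that are marked urgent themselves form a Poisson process with rate 0.48 × 3 = 1.44 per minute.
Over the interval, μ = 1.44 × 5 = 7.2 (a 5-minute window = 5 minutes).
P(N ≥ 8) = 1 − P(N ≤ 7) ≈ 0.4311.

0.4311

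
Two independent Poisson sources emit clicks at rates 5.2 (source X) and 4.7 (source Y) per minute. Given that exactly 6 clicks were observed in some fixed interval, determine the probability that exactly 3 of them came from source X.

Given the total, each event is independently from source X with probability p = λ_X/(λ_X+λ_Y) = 5.2/9.9 ≈ 0.5253.
So K ~ Binomial(6, 5.2/9.9): P(K = 3) = C(6,3) · (5.2/9.9)^3 · (4.7/9.9)^3 ≈ 0.3101.

0.3101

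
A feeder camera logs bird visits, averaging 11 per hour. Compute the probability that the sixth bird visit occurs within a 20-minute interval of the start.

Over the interval, μ = 11 × 1/3 ≈ 3.66667 (a 20-minute interval = 1/3 hours).
The sixth arrival falls in the interval iff at least 6 events occur there: P(S_6 ≤ t) = P(N ≥ 6) = 1 − P(N ≤ 5) ≈ 0.1652.

0.1652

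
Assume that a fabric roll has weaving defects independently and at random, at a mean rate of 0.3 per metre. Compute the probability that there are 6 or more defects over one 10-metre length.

0.0839

Over the interval, μ = 0.3 × 10 = 3 (a 10-metre length = 10 metres).
P(N ≥ 6) = 1 − P(N ≤ 5) = 1 − Σ_{j=0}^{5} e^(−μ) μ^j/j! ≈ 0.0839.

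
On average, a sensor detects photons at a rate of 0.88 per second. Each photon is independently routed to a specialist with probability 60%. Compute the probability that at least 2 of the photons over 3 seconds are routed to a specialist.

Thinning: the photons that are routed to a specialist themselves form a Poisson process with rate 0.6 × 0.88 = 0.528 per second.
Over the interval, μ = 0.528 × 3 = 1.584 (3 seconds).
P(N ≥ 2) = 1 − P(N ≤ 1) ≈ 0.4699.

0.4699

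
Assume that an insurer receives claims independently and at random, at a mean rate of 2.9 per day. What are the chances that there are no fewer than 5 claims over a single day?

0.1682

With mean μ = 2.9 per day,
P(N ≥ 5) = 1 − P(N ≤ 4) = 1 − Σ_{j=0}^{4} e^(−μ) μ^j/j! ≈ 0.1682.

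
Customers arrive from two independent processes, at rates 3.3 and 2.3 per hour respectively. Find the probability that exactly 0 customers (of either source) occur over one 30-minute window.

Independent Poisson processes superpose: combined rate λ = 3.3 + 2.3 = 5.6 per hour.
Over the interval, μ = 5.6 × 0.5 = 2.8 (a 30-minute window = 0.5 hours).
P(N = 0) = e^(−2.8) · 2.8^0/0! ≈ 0.0608.

0.0608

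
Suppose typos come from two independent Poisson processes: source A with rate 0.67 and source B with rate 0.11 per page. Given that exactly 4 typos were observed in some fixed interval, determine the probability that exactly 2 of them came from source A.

0.0880

Given the total, each event is independently from source A with probability p = λ_A/(λ_A+λ_B) = 0.67/0.78 ≈ 0.8590.
So K ~ Binomial(4, 0.67/0.78): P(K = 2) = C(4,2) · (0.67/0.78)^2 · (0.11/0.78)^2 ≈ 0.0880.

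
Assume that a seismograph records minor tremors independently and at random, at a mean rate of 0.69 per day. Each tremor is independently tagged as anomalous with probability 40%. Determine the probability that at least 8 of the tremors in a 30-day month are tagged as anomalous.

Thinning: the tremors that are tagged as anomalous themselves form a Poisson process with rate 0.4 × 0.69 = 0.276 per day.
Over the interval, μ = 0.276 × 30 = 8.28 (a 30-day month = 30 days).
P(N ≥ 8) = 1 − P(N ≤ 7) ≈ 0.5854.

0.5854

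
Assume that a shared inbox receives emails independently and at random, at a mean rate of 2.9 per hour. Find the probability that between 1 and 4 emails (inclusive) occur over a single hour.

0.7768

With mean μ = 2.9 per hour,
P(1 ≤ N ≤ 4) = Σ_{j=1}^{4} e^(−2.9) · 2.9^j/j! ≈ 0.7768.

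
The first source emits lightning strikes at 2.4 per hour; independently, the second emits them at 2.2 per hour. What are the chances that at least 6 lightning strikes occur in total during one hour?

Independent Poisson processes superpose: combined rate λ = 2.4 + 2.2 = 4.6 per hour.
So μ = 4.6.
P(N ≥ 6) = 1 − P(N ≤ 5) ≈ 0.3142.

0.3142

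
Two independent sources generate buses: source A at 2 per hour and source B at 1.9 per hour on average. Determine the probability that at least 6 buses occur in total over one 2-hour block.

0.7897

Independent Poisson processes superpose: combined rate λ = 2 + 1.9 = 3.9 per hour.
Over the interval, μ = 3.9 × 2 = 7.8 (a 2-hour block = 2 hours).
P(N ≥ 6) = 1 − P(N ≤ 5) ≈ 0.7897.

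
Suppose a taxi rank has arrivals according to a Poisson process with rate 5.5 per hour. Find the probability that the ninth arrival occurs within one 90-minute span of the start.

0.4423

Over the interval, μ = 5.5 × 1.5 = 8.25 (a 90-minute span = 1.5 hours).
The ninth arrival falls in the interval iff at least 9 events occur there: P(S_9 ≤ t) = P(N ≥ 9) = 1 − P(N ≤ 8) ≈ 0.4423.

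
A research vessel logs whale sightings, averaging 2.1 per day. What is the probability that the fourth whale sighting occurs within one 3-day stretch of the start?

Over the interval, μ = 2.1 × 3 = 6.3 (a 3-day stretch = 3 days).
The fourth arrival falls in the interval iff at least 4 events occur there: P(S_4 ≤ t) = P(N ≥ 4) = 1 − P(N ≤ 3) ≈ 0.8736.

0.8736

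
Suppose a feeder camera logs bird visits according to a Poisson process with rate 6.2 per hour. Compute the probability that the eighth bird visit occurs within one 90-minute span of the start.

0.7100

Over the interval, μ = 6.2 × 1.5 = 9.3 (a 90-minute span = 1.5 hours).
The eighth arrival falls in the interval iff at least 8 events occur there: P(S_8 ≤ t) = P(N ≥ 8) = 1 − P(N ≤ 7) ≈ 0.7100.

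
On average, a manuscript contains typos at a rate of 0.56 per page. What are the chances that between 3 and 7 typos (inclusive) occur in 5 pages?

Over the interval, μ = 0.56 × 5 = 2.8 (5 pages).
P(3 ≤ N ≤ 7) = Σ_{j=3}^{7} e^(−2.8) · 2.8^j/j! ≈ 0.5224.

0.5224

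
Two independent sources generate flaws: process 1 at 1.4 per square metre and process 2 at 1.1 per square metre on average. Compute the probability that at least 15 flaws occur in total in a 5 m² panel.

0.2750

Independent Poisson processes superpose: combined rate λ = 1.4 + 1.1 = 2.5 per square metre.
Over the interval, μ = 2.5 × 5 = 12.5 (a 5 m² panel = 5 square metres).
P(N ≥ 15) = 1 − P(N ≤ 14) ≈ 0.2750.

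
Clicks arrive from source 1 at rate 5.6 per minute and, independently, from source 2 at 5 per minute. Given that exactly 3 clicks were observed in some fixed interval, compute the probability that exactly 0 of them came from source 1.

Given the total, each event is independently from source 1 with probability p = λ_1/(λ_1+λ_2) = 5.6/10.6 ≈ 0.5283.
So K ~ Binomial(3, 5.6/10.6): P(K = 0) = C(3,0) · (5.6/10.6)^0 · (5/10.6)^3 ≈ 0.1050.

0.1050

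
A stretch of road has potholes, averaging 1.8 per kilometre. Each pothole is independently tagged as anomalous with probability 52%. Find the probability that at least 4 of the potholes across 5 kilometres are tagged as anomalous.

0.6872

Thinning: the potholes that are tagged as anomalous themselves form a Poisson process with rate 0.52 × 1.8 = 0.936 per kilometre.
Over the interval, μ = 0.936 × 5 = 4.68 (5 kilometres).
P(N ≥ 4) = 1 − P(N ≤ 3) ≈ 0.6872.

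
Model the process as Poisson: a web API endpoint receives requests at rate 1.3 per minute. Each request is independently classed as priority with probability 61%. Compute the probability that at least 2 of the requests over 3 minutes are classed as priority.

0.6870

Thinning: the requests that are classed as priority themselves form a Poisson process with rate 0.61 × 1.3 = 0.793 per minute.
Over the interval, μ = 0.793 × 3 = 2.379 (3 minutes).
P(N ≥ 2) = 1 − P(N ≤ 1) ≈ 0.6870.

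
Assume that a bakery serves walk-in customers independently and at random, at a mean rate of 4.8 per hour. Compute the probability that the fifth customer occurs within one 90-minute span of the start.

Over the interval, μ = 4.8 × 1.5 = 7.2 (a 90-minute span = 1.5 hours).
The fifth arrival falls in the interval iff at least 5 events occur there: P(S_5 ≤ t) = P(N ≥ 5) = 1 − P(N ≤ 4) ≈ 0.8445.

0.8445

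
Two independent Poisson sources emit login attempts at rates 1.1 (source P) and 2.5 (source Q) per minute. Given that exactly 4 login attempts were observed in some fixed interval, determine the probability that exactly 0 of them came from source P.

0.2326

Given the total, each event is independently from source P with probability p = λ_P/(λ_P+λ_Q) = 1.1/3.6 ≈ 0.3056.
So K ~ Binomial(4, 1.1/3.6): P(K = 0) = C(4,0) · (1.1/3.6)^0 · (2.5/3.6)^4 ≈ 0.2326.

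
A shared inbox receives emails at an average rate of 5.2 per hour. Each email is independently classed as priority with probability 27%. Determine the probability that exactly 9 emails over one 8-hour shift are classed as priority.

Thinning: the emails that are classed as priority themselves form a Poisson process with rate 0.27 × 5.2 = 1.404 per hour.
Over the interval, μ = 1.404 × 8 = 11.232 (an 8-hour shift = 8 hours).
P(N = 9) = e^(−11.232) · 11.232^9/9! ≈ 0.1038.

0.1038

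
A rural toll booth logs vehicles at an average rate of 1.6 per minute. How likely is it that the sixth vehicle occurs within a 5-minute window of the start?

Over the interval, μ = 1.6 × 5 = 8 (a 5-minute window = 5 minutes).
The sixth arrival falls in the interval iff at least 6 events occur there: P(S_6 ≤ t) = P(N ≥ 6) = 1 − P(N ≤ 5) ≈ 0.8088.

0.8088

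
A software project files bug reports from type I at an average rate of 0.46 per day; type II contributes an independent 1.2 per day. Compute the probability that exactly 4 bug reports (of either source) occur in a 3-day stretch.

0.1762

Independent Poisson processes superpose: combined rate λ = 0.46 + 1.2 = 1.66 per day.
Over the interval, μ = 1.66 × 3 = 4.98 (a 3-day stretch = 3 days).
P(N = 4) = e^(−4.98) · 4.98^4/4! ≈ 0.1762.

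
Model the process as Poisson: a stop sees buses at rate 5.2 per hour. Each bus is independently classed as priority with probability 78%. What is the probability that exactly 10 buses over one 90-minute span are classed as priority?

0.0436

Thinning: the buses that are classed as priority themselves form a Poisson process with rate 0.78 × 5.2 = 4.056 per hour.
Over the interval, μ = 4.056 × 1.5 = 6.084 (a 90-minute span = 1.5 hours).
P(N = 10) = e^(−6.084) · 6.084^10/10! ≈ 0.0436.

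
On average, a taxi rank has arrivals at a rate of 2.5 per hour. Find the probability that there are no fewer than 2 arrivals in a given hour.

0.7127

With mean μ = 2.5 per hour,
P(N ≥ 2) = 1 − P(N ≤ 1) = 1 − Σ_{j=0}^{1} e^(−μ) μ^j/j! ≈ 0.7127.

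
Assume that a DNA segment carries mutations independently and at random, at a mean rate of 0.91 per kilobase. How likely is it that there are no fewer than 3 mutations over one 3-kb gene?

Over the interval, μ = 0.91 × 3 = 2.73 (a 3-kb gene = 3 kilobases).
P(N ≥ 3) = 1 − P(N ≤ 2) = 1 − Σ_{j=0}^{2} e^(−μ) μ^j/j! ≈ 0.5137.

0.5137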